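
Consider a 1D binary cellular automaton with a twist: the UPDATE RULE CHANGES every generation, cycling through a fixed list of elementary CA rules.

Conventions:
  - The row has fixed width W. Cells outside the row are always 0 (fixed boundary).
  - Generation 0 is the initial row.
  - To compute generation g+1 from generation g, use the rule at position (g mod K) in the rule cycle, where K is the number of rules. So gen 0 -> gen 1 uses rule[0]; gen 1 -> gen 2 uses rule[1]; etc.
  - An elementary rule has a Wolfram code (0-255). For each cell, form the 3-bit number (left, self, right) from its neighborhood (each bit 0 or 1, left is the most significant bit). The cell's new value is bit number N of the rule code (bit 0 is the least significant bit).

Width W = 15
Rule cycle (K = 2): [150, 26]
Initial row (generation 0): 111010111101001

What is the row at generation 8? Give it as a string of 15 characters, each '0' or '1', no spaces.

Gen 0: 111010111101001
Gen 1 (rule 150): 010010011001111
Gen 2 (rule 26): 101101110111000
Gen 3 (rule 150): 100000100010100
Gen 4 (rule 26): 010001010100010
Gen 5 (rule 150): 111011010110111
Gen 6 (rule 26): 100010000100100
Gen 7 (rule 150): 110111001111110
Gen 8 (rule 26): 100100111000001

Answer: 100100111000001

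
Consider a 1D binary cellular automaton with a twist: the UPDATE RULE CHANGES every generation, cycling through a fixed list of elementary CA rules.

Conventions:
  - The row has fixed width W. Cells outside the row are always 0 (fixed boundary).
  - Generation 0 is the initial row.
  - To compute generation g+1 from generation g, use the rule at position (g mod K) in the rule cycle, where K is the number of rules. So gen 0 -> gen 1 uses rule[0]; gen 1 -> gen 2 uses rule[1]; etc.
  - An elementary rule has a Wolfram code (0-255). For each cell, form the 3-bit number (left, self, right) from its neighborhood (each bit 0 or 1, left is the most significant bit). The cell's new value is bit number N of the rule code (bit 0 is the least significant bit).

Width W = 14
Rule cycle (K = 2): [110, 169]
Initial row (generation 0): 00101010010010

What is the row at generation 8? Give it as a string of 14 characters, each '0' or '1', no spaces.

Answer: 10000111011100

Derivation:
Gen 0: 00101010010010
Gen 1 (rule 110): 01111110110110
Gen 2 (rule 169): 01111101101100
Gen 3 (rule 110): 11000111111100
Gen 4 (rule 169): 10010111111001
Gen 5 (rule 110): 10111100001011
Gen 6 (rule 169): 01111001100110
Gen 7 (rule 110): 11001011101110
Gen 8 (rule 169): 10000111011100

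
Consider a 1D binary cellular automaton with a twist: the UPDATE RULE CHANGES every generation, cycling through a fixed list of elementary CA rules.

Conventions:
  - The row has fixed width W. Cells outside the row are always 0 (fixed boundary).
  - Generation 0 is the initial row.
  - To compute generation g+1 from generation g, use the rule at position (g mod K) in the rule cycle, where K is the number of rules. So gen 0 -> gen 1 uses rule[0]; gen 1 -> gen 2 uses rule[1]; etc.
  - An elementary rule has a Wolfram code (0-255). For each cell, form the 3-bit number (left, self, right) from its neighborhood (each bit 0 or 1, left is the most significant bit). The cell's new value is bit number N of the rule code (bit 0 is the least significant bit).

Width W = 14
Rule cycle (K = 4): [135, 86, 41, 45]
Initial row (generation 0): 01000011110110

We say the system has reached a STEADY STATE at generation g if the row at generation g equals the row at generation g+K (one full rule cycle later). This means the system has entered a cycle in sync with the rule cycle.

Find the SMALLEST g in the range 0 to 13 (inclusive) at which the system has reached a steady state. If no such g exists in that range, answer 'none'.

Gen 0: 01000011110110
Gen 1 (rule 135): 11011101100000
Gen 2 (rule 86): 01000100110000
Gen 3 (rule 41): 00010000100111
Gen 4 (rule 45): 11010110100100
Gen 5 (rule 135): 00010000101101
Gen 6 (rule 86): 00111001100101
Gen 7 (rule 41): 10100001000010
Gen 8 (rule 45): 11101101011010
Gen 9 (rule 135): 01000001000010
Gen 10 (rule 86): 11100011100111
Gen 11 (rule 41): 10001010000100
Gen 12 (rule 45): 10101110110101
Gen 13 (rule 135): 10100100000101
Gen 14 (rule 86): 10111110001101
Gen 15 (rule 41): 01100000101010
Gen 16 (rule 45): 01001110111110
Gen 17 (rule 135): 11010100011100

Answer: none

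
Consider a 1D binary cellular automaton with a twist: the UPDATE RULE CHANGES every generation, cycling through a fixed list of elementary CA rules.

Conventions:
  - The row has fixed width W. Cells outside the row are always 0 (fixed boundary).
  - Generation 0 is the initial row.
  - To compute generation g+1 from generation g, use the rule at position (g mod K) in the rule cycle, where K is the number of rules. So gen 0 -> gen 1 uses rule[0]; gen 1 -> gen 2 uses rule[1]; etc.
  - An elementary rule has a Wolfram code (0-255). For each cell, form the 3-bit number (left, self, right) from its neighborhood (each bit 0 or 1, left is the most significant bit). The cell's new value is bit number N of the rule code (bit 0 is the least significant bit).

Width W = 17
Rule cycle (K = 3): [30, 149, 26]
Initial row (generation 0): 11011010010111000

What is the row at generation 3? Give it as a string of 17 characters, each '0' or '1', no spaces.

Gen 0: 11011010010111000
Gen 1 (rule 30): 10010011110100100
Gen 2 (rule 149): 11011001100110111
Gen 3 (rule 26): 10010111011100100

Answer: 10010111011100100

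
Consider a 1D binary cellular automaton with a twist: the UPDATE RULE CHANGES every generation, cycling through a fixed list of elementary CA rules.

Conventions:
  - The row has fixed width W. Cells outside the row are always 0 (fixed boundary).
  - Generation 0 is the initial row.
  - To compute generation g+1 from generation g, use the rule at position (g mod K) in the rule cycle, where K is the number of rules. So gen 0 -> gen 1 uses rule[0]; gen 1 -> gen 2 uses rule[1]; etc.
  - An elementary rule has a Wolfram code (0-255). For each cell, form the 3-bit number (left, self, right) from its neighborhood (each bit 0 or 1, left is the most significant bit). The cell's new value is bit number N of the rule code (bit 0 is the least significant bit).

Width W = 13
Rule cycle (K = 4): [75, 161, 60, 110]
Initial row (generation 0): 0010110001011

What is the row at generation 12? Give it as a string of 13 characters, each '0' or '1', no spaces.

Gen 0: 0010110001011
Gen 1 (rule 75): 1100110110011
Gen 2 (rule 161): 0000001000000
Gen 3 (rule 60): 0000001100000
Gen 4 (rule 110): 0000011100000
Gen 5 (rule 75): 1111110101111
Gen 6 (rule 161): 0111101010110
Gen 7 (rule 60): 0100011111101
Gen 8 (rule 110): 1100110000111
Gen 9 (rule 75): 1101110111101
Gen 10 (rule 161): 0010101011010
Gen 11 (rule 60): 0011111110111
Gen 12 (rule 110): 0110000011101

Answer: 0110000011101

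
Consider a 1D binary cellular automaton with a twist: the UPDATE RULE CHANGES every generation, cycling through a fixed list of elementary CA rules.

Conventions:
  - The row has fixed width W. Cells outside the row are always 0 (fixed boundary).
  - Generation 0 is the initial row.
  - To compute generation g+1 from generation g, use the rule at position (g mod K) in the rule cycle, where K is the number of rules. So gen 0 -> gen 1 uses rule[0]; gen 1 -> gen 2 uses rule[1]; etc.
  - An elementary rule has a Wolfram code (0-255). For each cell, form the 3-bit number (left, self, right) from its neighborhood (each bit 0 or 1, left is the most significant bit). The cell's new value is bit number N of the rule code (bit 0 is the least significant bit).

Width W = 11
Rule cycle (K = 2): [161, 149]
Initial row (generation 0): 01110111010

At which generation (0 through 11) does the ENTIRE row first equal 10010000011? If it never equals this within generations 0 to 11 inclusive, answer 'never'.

Answer: never

Derivation:
Gen 0: 01110111010
Gen 1 (rule 161): 00101010100
Gen 2 (rule 149): 10101010111
Gen 3 (rule 161): 01010101010
Gen 4 (rule 149): 01010101011
Gen 5 (rule 161): 00101010100
Gen 6 (rule 149): 10101010111
Gen 7 (rule 161): 01010101010
Gen 8 (rule 149): 01010101011
Gen 9 (rule 161): 00101010100
Gen 10 (rule 149): 10101010111
Gen 11 (rule 161): 01010101010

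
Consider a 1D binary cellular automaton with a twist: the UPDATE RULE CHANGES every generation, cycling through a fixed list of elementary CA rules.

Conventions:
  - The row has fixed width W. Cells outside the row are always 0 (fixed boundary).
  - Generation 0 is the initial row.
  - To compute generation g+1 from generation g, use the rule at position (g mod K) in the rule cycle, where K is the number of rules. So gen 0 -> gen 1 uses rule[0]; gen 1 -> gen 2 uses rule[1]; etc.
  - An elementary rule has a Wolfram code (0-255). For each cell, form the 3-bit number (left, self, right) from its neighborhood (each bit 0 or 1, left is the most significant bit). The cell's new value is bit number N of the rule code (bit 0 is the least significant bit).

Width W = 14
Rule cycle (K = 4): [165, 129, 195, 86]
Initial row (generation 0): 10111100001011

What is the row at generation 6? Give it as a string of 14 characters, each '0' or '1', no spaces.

Answer: 01111111110011

Derivation:
Gen 0: 10111100001011
Gen 1 (rule 165): 11011001101100
Gen 2 (rule 129): 00000000000001
Gen 3 (rule 195): 11111111111110
Gen 4 (rule 86): 00000000000011
Gen 5 (rule 165): 11111111111000
Gen 6 (rule 129): 01111111110011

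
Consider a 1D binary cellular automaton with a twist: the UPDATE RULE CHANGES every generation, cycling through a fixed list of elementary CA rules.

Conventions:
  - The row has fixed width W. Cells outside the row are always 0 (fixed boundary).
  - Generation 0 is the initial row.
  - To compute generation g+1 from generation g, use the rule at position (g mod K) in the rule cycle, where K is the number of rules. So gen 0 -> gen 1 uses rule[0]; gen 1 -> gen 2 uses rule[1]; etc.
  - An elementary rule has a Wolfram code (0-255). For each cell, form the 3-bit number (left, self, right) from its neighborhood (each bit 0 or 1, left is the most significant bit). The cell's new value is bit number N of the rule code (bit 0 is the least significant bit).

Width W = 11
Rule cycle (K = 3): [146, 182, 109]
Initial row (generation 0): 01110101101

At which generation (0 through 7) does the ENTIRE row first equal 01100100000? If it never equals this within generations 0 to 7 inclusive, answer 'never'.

Gen 0: 01110101101
Gen 1 (rule 146): 10100000000
Gen 2 (rule 182): 11110000000
Gen 3 (rule 109): 10010111111
Gen 4 (rule 146): 01100011110
Gen 5 (rule 182): 10010101101
Gen 6 (rule 109): 10011111111
Gen 7 (rule 146): 01101111110

Answer: never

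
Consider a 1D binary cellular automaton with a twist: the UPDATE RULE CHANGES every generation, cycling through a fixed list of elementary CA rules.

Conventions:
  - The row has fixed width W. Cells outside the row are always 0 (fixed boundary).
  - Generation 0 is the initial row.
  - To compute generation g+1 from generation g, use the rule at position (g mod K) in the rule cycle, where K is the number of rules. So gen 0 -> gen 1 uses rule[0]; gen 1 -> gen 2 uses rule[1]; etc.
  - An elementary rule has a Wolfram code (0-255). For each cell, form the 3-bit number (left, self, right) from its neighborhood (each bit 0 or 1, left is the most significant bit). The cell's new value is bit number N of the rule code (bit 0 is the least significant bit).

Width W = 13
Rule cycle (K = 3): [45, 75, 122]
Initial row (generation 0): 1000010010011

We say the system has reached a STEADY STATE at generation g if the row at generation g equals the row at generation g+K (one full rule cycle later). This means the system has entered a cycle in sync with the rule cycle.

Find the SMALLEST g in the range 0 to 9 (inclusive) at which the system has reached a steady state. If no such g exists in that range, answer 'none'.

Answer: 6

Derivation:
Gen 0: 1000010010011
Gen 1 (rule 45): 1011010010010
Gen 2 (rule 75): 0011000100100
Gen 3 (rule 122): 0111101011010
Gen 4 (rule 45): 0100011110110
Gen 5 (rule 75): 1001110010110
Gen 6 (rule 122): 0111011101111
Gen 7 (rule 45): 0100110011000
Gen 8 (rule 75): 1001110111011
Gen 9 (rule 122): 0111011101111
Gen 10 (rule 45): 0100110011000
Gen 11 (rule 75): 1001110111011
Gen 12 (rule 122): 0111011101111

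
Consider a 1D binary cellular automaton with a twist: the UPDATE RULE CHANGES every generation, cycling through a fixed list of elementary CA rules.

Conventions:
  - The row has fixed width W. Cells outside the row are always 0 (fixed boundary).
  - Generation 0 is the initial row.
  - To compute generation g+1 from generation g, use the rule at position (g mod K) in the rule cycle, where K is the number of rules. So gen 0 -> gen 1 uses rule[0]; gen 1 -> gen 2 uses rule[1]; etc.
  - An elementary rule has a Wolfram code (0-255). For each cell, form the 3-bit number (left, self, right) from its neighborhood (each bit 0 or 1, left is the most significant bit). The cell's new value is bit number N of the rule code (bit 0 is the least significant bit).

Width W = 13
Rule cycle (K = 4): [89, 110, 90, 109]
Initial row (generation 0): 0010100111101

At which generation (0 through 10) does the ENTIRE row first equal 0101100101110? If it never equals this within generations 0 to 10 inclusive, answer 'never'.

Answer: 3

Derivation:
Gen 0: 0010100111101
Gen 1 (rule 89): 1000010100100
Gen 2 (rule 110): 1000111101100
Gen 3 (rule 90): 0101100101110
Gen 4 (rule 109): 0111100111010
Gen 5 (rule 89): 0100110101001
Gen 6 (rule 110): 1101111111011
Gen 7 (rule 90): 1101000001011
Gen 8 (rule 109): 1111011101111
Gen 9 (rule 89): 1001010101001
Gen 10 (rule 110): 1011111111011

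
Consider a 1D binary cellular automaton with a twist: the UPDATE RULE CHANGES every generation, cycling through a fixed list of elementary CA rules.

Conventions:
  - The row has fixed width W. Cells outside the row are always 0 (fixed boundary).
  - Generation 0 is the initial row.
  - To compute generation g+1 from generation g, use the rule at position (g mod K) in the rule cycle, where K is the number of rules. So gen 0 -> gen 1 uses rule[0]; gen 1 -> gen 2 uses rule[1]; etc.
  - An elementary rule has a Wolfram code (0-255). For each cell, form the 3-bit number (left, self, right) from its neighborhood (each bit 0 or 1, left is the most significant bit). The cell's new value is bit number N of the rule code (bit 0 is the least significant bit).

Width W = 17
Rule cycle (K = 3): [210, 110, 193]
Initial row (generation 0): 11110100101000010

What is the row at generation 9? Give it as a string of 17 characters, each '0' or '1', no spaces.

Answer: 01100110111111100

Derivation:
Gen 0: 11110100101000010
Gen 1 (rule 210): 01110011000100101
Gen 2 (rule 110): 11010111001101111
Gen 3 (rule 193): 01000011000100111
Gen 4 (rule 210): 10100101101011011
Gen 5 (rule 110): 11101111111111111
Gen 6 (rule 193): 01100111111111111
Gen 7 (rule 210): 10111011111111111
Gen 8 (rule 110): 11101110000000001
Gen 9 (rule 193): 01100110111111100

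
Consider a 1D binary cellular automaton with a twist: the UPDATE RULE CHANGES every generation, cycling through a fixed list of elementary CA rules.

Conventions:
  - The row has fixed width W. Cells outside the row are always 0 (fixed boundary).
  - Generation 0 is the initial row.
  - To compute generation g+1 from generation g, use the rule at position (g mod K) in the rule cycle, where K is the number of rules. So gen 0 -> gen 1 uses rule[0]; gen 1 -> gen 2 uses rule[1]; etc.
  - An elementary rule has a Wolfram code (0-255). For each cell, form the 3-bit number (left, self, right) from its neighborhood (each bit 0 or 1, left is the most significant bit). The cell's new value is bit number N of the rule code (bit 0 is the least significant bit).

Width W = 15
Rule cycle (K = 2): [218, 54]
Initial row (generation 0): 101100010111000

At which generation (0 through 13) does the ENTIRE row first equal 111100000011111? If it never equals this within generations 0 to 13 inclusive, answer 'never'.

Answer: 4

Derivation:
Gen 0: 101100010111000
Gen 1 (rule 218): 001110100111100
Gen 2 (rule 54): 010001111000010
Gen 3 (rule 218): 101011111100101
Gen 4 (rule 54): 111100000011111
Gen 5 (rule 218): 111110000111111
Gen 6 (rule 54): 000001001000000
Gen 7 (rule 218): 000010110100000
Gen 8 (rule 54): 000111001110000
Gen 9 (rule 218): 001111111111000
Gen 10 (rule 54): 010000000000100
Gen 11 (rule 218): 101000000001010
Gen 12 (rule 54): 111100000011111
Gen 13 (rule 218): 111110000111111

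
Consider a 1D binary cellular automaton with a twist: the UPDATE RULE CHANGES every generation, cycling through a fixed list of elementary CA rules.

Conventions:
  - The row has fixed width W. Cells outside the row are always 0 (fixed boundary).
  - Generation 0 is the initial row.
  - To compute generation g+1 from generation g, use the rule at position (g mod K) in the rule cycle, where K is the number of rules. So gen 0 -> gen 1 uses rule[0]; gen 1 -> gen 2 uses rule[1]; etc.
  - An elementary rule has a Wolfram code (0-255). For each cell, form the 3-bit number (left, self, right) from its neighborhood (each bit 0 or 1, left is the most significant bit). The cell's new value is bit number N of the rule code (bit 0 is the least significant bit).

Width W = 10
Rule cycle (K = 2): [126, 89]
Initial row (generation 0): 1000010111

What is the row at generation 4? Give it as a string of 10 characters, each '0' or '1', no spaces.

Gen 0: 1000010111
Gen 1 (rule 126): 1100111101
Gen 2 (rule 89): 1110100100
Gen 3 (rule 126): 1011111110
Gen 4 (rule 89): 0010000011

Answer: 0010000011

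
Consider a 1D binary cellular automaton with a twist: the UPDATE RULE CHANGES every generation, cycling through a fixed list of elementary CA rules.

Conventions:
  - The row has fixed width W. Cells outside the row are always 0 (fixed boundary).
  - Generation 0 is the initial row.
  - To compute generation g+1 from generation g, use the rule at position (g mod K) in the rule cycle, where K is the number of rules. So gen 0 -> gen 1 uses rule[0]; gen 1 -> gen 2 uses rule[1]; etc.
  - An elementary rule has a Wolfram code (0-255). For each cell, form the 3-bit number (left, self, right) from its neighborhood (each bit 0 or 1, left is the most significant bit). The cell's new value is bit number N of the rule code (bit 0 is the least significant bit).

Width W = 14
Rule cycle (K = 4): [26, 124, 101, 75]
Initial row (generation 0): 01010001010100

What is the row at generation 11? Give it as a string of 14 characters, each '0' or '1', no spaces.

Answer: 01100001100001

Derivation:
Gen 0: 01010001010100
Gen 1 (rule 26): 10001010000010
Gen 2 (rule 124): 11001111000011
Gen 3 (rule 101): 01000001011001
Gen 4 (rule 75): 10011110011010
Gen 5 (rule 26): 01110001110001
Gen 6 (rule 124): 01011001011001
Gen 7 (rule 101): 01101001101001
Gen 8 (rule 75): 11100011100010
Gen 9 (rule 26): 10010110010101
Gen 10 (rule 124): 11011111011111
Gen 11 (rule 101): 01100001100001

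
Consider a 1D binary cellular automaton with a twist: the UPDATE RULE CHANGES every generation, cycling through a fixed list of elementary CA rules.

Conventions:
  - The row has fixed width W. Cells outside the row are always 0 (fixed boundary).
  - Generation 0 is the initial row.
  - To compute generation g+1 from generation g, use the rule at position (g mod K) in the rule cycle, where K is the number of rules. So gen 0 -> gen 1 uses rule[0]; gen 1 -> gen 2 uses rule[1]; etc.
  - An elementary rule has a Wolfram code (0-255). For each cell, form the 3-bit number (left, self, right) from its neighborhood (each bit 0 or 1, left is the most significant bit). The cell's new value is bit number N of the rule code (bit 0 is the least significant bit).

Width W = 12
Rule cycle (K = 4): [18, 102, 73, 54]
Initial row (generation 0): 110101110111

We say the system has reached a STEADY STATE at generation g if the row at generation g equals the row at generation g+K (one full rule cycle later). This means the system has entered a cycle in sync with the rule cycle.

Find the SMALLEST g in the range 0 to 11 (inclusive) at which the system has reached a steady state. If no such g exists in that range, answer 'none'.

Gen 0: 110101110111
Gen 1 (rule 18): 000000000000
Gen 2 (rule 102): 000000000000
Gen 3 (rule 73): 111111111111
Gen 4 (rule 54): 000000000000
Gen 5 (rule 18): 000000000000
Gen 6 (rule 102): 000000000000
Gen 7 (rule 73): 111111111111
Gen 8 (rule 54): 000000000000
Gen 9 (rule 18): 000000000000
Gen 10 (rule 102): 000000000000
Gen 11 (rule 73): 111111111111
Gen 12 (rule 54): 000000000000
Gen 13 (rule 18): 000000000000
Gen 14 (rule 102): 000000000000
Gen 15 (rule 73): 111111111111

Answer: 1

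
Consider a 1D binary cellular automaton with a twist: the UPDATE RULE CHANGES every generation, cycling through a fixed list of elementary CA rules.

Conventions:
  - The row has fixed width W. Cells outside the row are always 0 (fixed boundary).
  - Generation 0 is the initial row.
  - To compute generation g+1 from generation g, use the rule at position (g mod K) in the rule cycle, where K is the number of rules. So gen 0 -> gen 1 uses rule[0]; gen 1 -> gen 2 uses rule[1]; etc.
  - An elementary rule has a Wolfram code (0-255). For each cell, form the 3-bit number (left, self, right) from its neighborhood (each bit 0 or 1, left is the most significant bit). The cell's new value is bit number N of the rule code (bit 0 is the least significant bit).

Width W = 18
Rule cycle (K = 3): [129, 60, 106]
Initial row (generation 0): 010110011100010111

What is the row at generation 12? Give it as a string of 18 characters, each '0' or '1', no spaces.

Answer: 010010101110100010

Derivation:
Gen 0: 010110011100010111
Gen 1 (rule 129): 000000001001000010
Gen 2 (rule 60): 000000001101100011
Gen 3 (rule 106): 000000011111100111
Gen 4 (rule 129): 111111001111000010
Gen 5 (rule 60): 100000101000100011
Gen 6 (rule 106): 000001010001000111
Gen 7 (rule 129): 111100000100010010
Gen 8 (rule 60): 100010000110011011
Gen 9 (rule 106): 000100001110111111
Gen 10 (rule 129): 110001100100011110
Gen 11 (rule 60): 101001010110010001
Gen 12 (rule 106): 010010101110100010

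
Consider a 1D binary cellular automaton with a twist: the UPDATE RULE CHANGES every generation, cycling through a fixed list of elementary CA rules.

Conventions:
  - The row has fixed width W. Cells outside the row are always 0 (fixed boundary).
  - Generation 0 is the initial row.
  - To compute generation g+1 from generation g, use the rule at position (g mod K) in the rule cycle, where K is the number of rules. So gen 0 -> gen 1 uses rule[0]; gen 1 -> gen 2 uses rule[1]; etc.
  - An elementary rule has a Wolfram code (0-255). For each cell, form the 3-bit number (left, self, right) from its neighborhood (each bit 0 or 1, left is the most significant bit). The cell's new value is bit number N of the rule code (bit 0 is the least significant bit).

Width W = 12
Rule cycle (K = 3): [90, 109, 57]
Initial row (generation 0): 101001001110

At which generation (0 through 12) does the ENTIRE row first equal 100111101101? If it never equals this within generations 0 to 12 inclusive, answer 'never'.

Answer: 7

Derivation:
Gen 0: 101001001110
Gen 1 (rule 90): 000110111011
Gen 2 (rule 109): 110111101111
Gen 3 (rule 57): 101100011000
Gen 4 (rule 90): 001110111100
Gen 5 (rule 109): 101011100101
Gen 6 (rule 57): 010110010010
Gen 7 (rule 90): 100111101101
Gen 8 (rule 109): 100100111111
Gen 9 (rule 57): 010010100000
Gen 10 (rule 90): 101100010000
Gen 11 (rule 109): 111101010111
Gen 12 (rule 57): 100010101100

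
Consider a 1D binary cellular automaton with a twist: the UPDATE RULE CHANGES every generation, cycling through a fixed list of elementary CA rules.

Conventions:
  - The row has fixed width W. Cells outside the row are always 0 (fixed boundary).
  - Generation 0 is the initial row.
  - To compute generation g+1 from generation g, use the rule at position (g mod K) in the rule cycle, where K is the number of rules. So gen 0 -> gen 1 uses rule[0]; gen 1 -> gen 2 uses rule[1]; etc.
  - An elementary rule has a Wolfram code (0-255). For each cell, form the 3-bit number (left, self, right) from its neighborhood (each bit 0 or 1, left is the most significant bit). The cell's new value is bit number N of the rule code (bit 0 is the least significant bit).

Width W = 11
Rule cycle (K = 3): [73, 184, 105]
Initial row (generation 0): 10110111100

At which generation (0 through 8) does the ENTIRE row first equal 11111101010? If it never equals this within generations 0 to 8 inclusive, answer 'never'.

Gen 0: 10110111100
Gen 1 (rule 73): 00110100101
Gen 2 (rule 184): 00101010010
Gen 3 (rule 105): 10010100000
Gen 4 (rule 73): 00000001111
Gen 5 (rule 184): 00000001110
Gen 6 (rule 105): 11111101010
Gen 7 (rule 73): 10000100000
Gen 8 (rule 184): 01000010000

Answer: 6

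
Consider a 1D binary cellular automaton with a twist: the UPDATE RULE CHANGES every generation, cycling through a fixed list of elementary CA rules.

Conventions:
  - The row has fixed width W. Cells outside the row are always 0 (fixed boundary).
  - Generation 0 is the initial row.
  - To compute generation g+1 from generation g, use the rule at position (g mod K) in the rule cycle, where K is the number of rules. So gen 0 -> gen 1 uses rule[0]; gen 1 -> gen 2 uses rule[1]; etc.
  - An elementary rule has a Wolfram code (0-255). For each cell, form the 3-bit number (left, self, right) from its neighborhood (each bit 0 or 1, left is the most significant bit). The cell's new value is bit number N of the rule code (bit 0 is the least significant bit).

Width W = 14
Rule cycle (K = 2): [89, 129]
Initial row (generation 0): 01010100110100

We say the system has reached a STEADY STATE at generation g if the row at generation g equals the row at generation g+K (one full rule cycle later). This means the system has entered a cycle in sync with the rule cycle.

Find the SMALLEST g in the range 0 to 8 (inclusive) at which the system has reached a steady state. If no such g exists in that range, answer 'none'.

Answer: none

Derivation:
Gen 0: 01010100110100
Gen 1 (rule 89): 00000010110011
Gen 2 (rule 129): 11111000000000
Gen 3 (rule 89): 10001111111111
Gen 4 (rule 129): 00100111111110
Gen 5 (rule 89): 10010100000011
Gen 6 (rule 129): 00000001111000
Gen 7 (rule 89): 11111101001111
Gen 8 (rule 129): 01111000000110
Gen 9 (rule 89): 01001111110111
Gen 10 (rule 129): 00000111100010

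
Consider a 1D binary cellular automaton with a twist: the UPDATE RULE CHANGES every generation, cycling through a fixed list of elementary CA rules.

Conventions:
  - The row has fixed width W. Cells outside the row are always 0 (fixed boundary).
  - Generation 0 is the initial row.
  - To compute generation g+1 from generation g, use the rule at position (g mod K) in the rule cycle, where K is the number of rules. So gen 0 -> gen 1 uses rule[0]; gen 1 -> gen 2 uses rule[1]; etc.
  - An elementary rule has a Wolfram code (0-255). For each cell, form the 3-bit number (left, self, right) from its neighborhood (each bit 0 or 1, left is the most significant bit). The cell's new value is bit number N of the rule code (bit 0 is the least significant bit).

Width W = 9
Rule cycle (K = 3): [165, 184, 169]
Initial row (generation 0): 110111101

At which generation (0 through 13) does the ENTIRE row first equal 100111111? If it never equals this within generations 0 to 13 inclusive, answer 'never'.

Gen 0: 110111101
Gen 1 (rule 165): 001011011
Gen 2 (rule 184): 000110110
Gen 3 (rule 169): 110101100
Gen 4 (rule 165): 001110001
Gen 5 (rule 184): 001101000
Gen 6 (rule 169): 101010011
Gen 7 (rule 165): 111110000
Gen 8 (rule 184): 111101000
Gen 9 (rule 169): 111010011
Gen 10 (rule 165): 010110000
Gen 11 (rule 184): 001101000
Gen 12 (rule 169): 101010011
Gen 13 (rule 165): 111110000

Answer: never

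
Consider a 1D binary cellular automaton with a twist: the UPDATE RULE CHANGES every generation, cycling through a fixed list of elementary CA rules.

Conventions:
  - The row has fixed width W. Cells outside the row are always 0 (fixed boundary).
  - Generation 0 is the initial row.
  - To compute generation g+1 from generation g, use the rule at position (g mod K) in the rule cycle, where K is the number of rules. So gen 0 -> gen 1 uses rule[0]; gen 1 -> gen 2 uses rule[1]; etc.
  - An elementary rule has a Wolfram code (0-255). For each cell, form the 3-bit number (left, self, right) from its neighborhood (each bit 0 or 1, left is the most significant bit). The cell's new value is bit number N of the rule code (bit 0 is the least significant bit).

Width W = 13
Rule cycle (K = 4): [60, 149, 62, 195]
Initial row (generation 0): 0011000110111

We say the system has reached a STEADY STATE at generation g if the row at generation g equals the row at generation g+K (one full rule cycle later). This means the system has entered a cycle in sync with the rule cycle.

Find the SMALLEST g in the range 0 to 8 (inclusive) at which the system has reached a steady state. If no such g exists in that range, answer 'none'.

Answer: none

Derivation:
Gen 0: 0011000110111
Gen 1 (rule 60): 0010100101100
Gen 2 (rule 149): 1010110100011
Gen 3 (rule 62): 1111101110110
Gen 4 (rule 195): 0111100110010
Gen 5 (rule 60): 0100010101011
Gen 6 (rule 149): 0111010101000
Gen 7 (rule 62): 1100111111100
Gen 8 (rule 195): 0101011111101
Gen 9 (rule 60): 0111110000011
Gen 10 (rule 149): 0011101111000
Gen 11 (rule 62): 0110011000100
Gen 12 (rule 195): 1010101011001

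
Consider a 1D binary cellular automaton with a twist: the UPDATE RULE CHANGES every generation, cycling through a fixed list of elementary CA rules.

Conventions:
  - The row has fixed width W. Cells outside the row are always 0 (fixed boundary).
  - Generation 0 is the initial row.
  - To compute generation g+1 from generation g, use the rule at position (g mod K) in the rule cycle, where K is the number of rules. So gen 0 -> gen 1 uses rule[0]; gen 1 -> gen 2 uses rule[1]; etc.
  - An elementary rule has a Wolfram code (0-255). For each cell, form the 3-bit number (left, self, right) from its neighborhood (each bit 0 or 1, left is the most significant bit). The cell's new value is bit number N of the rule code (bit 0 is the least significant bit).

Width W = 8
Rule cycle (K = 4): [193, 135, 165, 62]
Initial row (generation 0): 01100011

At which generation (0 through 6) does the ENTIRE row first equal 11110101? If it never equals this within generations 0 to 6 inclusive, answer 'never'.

Gen 0: 01100011
Gen 1 (rule 193): 00101001
Gen 2 (rule 135): 11101011
Gen 3 (rule 165): 01011100
Gen 4 (rule 62): 11110010
Gen 5 (rule 193): 01110000
Gen 6 (rule 135): 10100111

Answer: never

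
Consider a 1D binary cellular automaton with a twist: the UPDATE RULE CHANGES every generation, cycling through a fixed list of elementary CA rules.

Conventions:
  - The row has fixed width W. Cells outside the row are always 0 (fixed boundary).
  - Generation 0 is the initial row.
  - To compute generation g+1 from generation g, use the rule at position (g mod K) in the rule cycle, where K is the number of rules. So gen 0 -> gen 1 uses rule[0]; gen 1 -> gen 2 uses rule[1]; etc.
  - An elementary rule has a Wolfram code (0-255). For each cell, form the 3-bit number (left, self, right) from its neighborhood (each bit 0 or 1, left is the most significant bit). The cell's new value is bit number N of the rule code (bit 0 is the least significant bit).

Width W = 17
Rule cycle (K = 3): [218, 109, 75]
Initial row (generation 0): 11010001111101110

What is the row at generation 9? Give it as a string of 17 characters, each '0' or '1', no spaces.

Gen 0: 11010001111101110
Gen 1 (rule 218): 11001011111101111
Gen 2 (rule 109): 11001110000111001
Gen 3 (rule 75): 11011010111101010
Gen 4 (rule 218): 11011000111100001
Gen 5 (rule 109): 11111010100101101
Gen 6 (rule 75): 10001000001001100
Gen 7 (rule 218): 01010100010111110
Gen 8 (rule 109): 01111101011100010
Gen 9 (rule 75): 11000100010101100

Answer: 11000100010101100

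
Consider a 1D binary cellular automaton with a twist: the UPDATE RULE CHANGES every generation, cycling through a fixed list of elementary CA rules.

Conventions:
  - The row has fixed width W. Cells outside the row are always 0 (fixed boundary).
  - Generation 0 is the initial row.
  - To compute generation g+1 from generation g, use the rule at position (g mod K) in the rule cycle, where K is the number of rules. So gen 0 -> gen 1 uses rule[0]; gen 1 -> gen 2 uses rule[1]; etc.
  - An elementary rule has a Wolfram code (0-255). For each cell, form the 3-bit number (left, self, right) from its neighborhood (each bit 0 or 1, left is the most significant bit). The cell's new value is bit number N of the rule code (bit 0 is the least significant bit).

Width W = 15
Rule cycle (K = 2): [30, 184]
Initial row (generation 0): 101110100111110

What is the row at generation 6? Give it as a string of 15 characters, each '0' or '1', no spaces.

Gen 0: 101110100111110
Gen 1 (rule 30): 101000111100001
Gen 2 (rule 184): 010100111010000
Gen 3 (rule 30): 110111100011000
Gen 4 (rule 184): 101111010010100
Gen 5 (rule 30): 101000011110110
Gen 6 (rule 184): 010100011101101

Answer: 010100011101101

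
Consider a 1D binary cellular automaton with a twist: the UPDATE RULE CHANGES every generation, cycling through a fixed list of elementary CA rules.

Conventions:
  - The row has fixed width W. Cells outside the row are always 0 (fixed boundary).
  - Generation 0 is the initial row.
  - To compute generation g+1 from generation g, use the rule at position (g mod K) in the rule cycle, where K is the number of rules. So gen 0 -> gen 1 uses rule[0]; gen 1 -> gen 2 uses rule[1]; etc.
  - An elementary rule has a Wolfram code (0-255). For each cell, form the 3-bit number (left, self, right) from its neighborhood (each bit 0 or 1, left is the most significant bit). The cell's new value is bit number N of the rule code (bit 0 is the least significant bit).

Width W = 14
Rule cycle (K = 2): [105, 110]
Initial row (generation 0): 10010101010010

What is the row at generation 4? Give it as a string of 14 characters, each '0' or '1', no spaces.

Gen 0: 10010101010010
Gen 1 (rule 105): 00001010100000
Gen 2 (rule 110): 00011111100000
Gen 3 (rule 105): 11010000101111
Gen 4 (rule 110): 11110001111001

Answer: 11110001111001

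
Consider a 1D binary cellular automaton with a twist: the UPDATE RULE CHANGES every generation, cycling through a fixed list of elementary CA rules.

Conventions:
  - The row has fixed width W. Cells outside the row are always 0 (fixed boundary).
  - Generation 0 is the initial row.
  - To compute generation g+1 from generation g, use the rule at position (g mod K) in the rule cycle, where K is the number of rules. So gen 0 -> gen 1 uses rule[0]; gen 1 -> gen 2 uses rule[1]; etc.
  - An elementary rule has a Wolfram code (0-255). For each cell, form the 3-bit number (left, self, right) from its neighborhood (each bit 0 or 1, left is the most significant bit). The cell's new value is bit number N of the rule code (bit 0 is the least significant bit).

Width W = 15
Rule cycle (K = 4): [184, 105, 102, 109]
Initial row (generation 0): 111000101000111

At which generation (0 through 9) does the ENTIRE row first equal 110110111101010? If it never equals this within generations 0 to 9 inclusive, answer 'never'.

Gen 0: 111000101000111
Gen 1 (rule 184): 110100010100110
Gen 2 (rule 105): 111001001000110
Gen 3 (rule 102): 001011011001010
Gen 4 (rule 109): 101111111001110
Gen 5 (rule 184): 011111110101101
Gen 6 (rule 105): 010000011011110
Gen 7 (rule 102): 110000101100010
Gen 8 (rule 109): 110110111101010
Gen 9 (rule 184): 101101111010101

Answer: 8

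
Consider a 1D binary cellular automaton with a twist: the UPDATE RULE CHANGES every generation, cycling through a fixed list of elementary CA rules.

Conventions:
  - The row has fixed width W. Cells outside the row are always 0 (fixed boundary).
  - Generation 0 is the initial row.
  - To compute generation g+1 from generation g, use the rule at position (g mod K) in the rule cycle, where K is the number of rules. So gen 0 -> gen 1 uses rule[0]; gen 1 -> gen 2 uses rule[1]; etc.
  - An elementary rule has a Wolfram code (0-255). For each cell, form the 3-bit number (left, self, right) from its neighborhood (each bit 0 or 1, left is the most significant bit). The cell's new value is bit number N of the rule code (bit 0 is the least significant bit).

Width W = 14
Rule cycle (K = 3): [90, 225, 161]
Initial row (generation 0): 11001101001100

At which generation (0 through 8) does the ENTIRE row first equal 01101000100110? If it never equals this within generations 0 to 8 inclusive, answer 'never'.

Gen 0: 11001101001100
Gen 1 (rule 90): 11111100111110
Gen 2 (rule 225): 01111100011110
Gen 3 (rule 161): 00111001001100
Gen 4 (rule 90): 01101110111110
Gen 5 (rule 225): 00110111011110
Gen 6 (rule 161): 10001010101100
Gen 7 (rule 90): 01010000001110
Gen 8 (rule 225): 00100111100110

Answer: never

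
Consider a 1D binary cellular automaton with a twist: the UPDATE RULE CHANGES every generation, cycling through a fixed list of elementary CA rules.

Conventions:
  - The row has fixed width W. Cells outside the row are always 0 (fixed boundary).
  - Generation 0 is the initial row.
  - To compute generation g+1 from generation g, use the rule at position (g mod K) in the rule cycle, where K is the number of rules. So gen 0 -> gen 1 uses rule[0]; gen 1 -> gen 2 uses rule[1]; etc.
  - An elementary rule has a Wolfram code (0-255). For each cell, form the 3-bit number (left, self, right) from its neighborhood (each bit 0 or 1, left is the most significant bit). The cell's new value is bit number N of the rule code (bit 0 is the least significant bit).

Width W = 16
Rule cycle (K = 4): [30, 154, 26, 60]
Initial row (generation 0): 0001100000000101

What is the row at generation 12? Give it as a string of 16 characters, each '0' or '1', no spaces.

Answer: 1100011000111100

Derivation:
Gen 0: 0001100000000101
Gen 1 (rule 30): 0011010000001101
Gen 2 (rule 154): 0110001000011000
Gen 3 (rule 26): 1101010100110100
Gen 4 (rule 60): 1011111110101110
Gen 5 (rule 30): 1010000000101001
Gen 6 (rule 154): 0001000001000110
Gen 7 (rule 26): 0010100010101101
Gen 8 (rule 60): 0011110011111011
Gen 9 (rule 30): 0110001110000010
Gen 10 (rule 154): 1101011101000101
Gen 11 (rule 26): 1000010000101000
Gen 12 (rule 60): 1100011000111100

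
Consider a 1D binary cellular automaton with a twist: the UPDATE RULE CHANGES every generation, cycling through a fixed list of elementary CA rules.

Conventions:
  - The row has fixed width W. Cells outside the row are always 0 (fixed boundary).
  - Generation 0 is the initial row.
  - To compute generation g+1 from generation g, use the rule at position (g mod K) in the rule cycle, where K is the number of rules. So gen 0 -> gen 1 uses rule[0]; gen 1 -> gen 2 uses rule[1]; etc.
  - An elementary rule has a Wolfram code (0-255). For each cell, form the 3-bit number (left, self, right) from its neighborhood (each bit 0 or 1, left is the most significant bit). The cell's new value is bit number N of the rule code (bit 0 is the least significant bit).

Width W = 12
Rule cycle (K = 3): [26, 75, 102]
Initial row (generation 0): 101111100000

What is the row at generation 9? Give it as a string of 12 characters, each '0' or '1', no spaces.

Answer: 000101000000

Derivation:
Gen 0: 101111100000
Gen 1 (rule 26): 001000010000
Gen 2 (rule 75): 110011100111
Gen 3 (rule 102): 010100101001
Gen 4 (rule 26): 100011000110
Gen 5 (rule 75): 001111011110
Gen 6 (rule 102): 010001100010
Gen 7 (rule 26): 101011010101
Gen 8 (rule 75): 000011000000
Gen 9 (rule 102): 000101000000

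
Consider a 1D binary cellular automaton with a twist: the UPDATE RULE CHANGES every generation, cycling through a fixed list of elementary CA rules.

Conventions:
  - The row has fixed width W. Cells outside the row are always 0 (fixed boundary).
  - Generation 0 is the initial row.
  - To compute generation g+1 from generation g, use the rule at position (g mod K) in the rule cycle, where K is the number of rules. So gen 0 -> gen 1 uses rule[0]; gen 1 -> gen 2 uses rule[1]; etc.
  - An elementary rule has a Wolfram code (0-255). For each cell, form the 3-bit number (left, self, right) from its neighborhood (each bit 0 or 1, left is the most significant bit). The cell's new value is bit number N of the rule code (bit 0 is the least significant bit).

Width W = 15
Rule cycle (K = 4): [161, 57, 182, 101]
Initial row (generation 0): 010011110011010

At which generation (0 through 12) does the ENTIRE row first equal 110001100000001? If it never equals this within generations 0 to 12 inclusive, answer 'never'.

Gen 0: 010011110011010
Gen 1 (rule 161): 000001100000100
Gen 2 (rule 57): 111101011110011
Gen 3 (rule 182): 011011101101100
Gen 4 (rule 101): 001100110110101
Gen 5 (rule 161): 100000001001010
Gen 6 (rule 57): 011111100100101
Gen 7 (rule 182): 101111011111111
Gen 8 (rule 101): 110001100000001
Gen 9 (rule 161): 000100001111100
Gen 10 (rule 57): 110011101000011
Gen 11 (rule 182): 001101011100100
Gen 12 (rule 101): 100111100100101

Answer: 8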